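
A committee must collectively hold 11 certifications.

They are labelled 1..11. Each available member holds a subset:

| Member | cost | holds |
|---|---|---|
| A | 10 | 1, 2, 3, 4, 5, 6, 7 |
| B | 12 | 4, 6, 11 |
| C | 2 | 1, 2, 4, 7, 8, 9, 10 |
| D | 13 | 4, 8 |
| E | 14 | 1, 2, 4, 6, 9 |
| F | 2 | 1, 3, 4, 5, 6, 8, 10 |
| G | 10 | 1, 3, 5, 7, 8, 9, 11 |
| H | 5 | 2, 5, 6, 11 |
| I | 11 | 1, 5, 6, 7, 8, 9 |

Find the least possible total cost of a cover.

9

C, F, H together cover every certification (C ∪ F ∪ H = {1, 2, 3, 4, 5, 6, 7, 8, 9, 10, 11}); total cost 2 + 2 + 5 = 9.
No covering selection has total cost below 9.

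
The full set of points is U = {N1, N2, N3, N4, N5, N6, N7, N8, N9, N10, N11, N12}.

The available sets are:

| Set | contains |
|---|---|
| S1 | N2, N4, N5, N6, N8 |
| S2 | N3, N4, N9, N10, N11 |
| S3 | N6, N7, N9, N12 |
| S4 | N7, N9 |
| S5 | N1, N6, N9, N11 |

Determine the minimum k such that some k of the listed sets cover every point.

4

S1 and S2 and S3 and S5 together: S1 ∪ S2 ∪ S3 ∪ S5 = {N1, N2, N3, N4, N5, N6, N7, N8, N9, N10, N11, N12} — every point is covered.
No 3 of the 5 sets cover everything (all 10 combinations miss at least one point), so 4 is optimal.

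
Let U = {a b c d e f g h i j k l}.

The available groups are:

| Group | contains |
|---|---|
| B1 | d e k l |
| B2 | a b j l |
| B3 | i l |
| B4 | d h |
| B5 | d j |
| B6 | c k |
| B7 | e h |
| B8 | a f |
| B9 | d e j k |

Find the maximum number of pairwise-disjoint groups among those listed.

5

B3, B5, B6, B7, B8 are pairwise disjoint (B3={i,l}; B5={d,j}; B6={c,k}; B7={e,h}; B8={a,f}).
Every remaining group overlaps one of these, and no 6 of the listed groups are pairwise disjoint, so 5 is the maximum.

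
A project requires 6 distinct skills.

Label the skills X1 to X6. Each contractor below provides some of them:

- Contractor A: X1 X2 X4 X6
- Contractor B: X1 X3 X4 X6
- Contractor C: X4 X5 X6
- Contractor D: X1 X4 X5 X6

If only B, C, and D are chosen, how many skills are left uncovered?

Union of B, C, D = {X1, X3, X4, X5, X6}.
Not covered: X2 — 1 skill.

1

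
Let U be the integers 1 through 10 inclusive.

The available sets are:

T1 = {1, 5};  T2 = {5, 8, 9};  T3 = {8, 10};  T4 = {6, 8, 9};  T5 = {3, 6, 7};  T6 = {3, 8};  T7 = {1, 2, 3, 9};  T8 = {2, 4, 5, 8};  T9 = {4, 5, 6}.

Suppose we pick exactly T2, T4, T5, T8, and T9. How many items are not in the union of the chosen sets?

2

Union of T2, T4, T5, T8, T9 = {2, 3, 4, 5, 6, 7, 8, 9}.
Not covered: 1, 10 — 2 items.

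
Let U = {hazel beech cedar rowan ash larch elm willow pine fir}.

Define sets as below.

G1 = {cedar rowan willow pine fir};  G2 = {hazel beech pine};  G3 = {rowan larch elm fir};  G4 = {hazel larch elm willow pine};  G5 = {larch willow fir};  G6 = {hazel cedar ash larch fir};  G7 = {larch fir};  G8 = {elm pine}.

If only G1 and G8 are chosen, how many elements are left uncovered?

Union of G1, G8 = {cedar, rowan, elm, willow, pine, fir}.
Not covered: hazel, beech, ash, larch — 4 elements.

4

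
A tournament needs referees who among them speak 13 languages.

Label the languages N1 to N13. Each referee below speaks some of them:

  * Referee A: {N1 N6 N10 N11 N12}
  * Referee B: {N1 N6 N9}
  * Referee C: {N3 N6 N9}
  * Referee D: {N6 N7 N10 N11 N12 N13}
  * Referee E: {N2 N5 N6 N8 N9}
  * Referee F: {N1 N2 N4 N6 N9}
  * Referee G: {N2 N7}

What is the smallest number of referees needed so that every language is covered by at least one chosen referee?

4

C and D and E and F together: C ∪ D ∪ E ∪ F = {N1, N2, N3, N4, N5, N6, N7, N8, N9, N10, N11, N12, N13} — every language is covered.
No 3 of the 7 referees cover everything (all 35 combinations miss at least one language), so 4 is optimal.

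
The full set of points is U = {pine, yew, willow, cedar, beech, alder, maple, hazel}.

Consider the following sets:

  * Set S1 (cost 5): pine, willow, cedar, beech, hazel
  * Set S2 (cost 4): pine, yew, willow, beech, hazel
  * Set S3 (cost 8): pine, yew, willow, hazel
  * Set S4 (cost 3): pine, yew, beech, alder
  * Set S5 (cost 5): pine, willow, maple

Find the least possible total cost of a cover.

13

S1, S4, S5 together cover every point (S1 ∪ S4 ∪ S5 = {pine, yew, willow, cedar, beech, alder, maple, hazel}); total cost 5 + 3 + 5 = 13.
No covering selection has total cost below 13.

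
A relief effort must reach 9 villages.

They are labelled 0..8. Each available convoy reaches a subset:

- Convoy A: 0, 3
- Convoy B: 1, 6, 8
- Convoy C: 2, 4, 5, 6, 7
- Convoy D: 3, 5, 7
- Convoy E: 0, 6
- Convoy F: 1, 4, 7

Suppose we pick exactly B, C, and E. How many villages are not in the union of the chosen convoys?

1

Union of B, C, E = {0, 1, 2, 4, 5, 6, 7, 8}.
Not covered: 3 — 1 village.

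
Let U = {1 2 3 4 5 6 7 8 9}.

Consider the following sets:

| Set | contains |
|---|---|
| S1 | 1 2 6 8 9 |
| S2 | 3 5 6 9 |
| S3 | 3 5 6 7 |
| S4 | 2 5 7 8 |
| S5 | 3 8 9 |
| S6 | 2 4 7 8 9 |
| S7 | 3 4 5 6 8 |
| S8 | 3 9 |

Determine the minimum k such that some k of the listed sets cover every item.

3

S1, S2, and S6 cover everything between them: the union {1, 2, 3, 4, 5, 6, 7, 8, 9} is all of U.
Only S1 contains 1, so S1 is forced; the remaining 4 items need at least 2 more sets (each remaining set adds at most 3) — so at least 3 sets are needed, and 3 is optimal.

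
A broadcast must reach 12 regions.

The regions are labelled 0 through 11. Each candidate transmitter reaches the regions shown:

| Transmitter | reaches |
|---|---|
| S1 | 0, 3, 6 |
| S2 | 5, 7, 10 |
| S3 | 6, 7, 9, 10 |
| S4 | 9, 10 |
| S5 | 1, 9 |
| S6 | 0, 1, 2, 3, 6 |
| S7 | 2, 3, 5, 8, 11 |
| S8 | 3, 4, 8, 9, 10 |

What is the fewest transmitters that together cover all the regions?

4

Take {S3, S6, S7, S8}. Their union is {0, 1, 2, 3, 4, 5, 6, 7, 8, 9, 10, 11}, which is all 12 regions.
No 3 of the 8 transmitters cover everything (all 56 combinations miss at least one region), so 4 is optimal.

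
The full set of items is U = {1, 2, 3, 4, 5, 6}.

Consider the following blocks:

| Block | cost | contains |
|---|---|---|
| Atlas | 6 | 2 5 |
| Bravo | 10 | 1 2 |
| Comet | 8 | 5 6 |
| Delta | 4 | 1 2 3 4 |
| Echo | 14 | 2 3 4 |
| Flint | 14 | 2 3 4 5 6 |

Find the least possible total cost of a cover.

12

Comet, Delta together cover every item (Comet ∪ Delta = {1, 2, 3, 4, 5, 6}); total cost 8 + 4 = 12.
No covering selection has total cost below 12.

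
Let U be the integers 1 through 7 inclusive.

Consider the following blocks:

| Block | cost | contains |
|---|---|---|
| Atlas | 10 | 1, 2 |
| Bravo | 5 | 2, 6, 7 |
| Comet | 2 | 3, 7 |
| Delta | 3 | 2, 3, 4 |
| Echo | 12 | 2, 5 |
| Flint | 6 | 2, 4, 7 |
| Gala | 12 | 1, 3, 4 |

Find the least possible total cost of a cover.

Bravo, Echo, Gala together cover every element (Bravo ∪ Echo ∪ Gala = {1, 2, 3, 4, 5, 6, 7}); total cost 5 + 12 + 12 = 29.
The greedy pick Comet, Delta, Bravo, Atlas, Echo costs 32; no covering selection beats 29.

29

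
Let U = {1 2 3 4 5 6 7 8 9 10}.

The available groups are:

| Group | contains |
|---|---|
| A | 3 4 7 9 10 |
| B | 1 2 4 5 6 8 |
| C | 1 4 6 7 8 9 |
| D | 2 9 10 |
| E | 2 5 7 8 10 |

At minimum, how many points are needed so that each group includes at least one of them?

Take H = {1, 10}. Each listed group contains at least one of these, so H is a hitting set of size 2.
No single point lies in every group, so at least 2 are needed and 2 is optimal.

2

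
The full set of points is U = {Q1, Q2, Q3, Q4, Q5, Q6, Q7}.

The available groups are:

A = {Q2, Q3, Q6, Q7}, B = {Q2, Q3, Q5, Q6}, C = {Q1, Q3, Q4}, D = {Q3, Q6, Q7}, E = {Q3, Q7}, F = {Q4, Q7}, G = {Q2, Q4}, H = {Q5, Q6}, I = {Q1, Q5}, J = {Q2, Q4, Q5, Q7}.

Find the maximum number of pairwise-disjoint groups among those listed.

3

E, G, H are pairwise disjoint (E={Q3,Q7}; G={Q2,Q4}; H={Q5,Q6}).
Every remaining group overlaps one of these, and no 4 of the listed groups are pairwise disjoint, so 3 is the maximum.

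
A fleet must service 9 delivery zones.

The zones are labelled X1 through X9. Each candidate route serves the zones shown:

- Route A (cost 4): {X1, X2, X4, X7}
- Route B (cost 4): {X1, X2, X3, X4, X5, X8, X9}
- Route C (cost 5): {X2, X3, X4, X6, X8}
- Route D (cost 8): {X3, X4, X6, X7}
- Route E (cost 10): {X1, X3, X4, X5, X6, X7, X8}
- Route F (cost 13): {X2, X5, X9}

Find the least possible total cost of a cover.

12

B, D together cover every zone (B ∪ D = {X1, X2, X3, X4, X5, X6, X7, X8, X9}); total cost 4 + 8 = 12.
The greedy pick B, A, C costs 13; no covering selection beats 12.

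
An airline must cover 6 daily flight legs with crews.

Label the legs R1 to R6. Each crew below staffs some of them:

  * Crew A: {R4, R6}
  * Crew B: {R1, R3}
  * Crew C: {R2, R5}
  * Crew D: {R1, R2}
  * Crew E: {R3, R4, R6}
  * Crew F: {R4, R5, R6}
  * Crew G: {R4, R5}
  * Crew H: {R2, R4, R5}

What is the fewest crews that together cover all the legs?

Take {D, E, G}. Their union is {R1, R2, R3, R4, R5, R6}, which is all 6 legs.
No 2 of the 8 crews cover everything (all 28 combinations miss at least one leg), so 3 is optimal.

3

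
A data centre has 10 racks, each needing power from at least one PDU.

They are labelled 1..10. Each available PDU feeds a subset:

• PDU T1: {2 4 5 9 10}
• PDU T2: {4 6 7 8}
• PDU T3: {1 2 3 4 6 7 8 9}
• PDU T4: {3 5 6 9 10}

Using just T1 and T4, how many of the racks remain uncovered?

3

Union of T1, T4 = {2, 3, 4, 5, 6, 9, 10}.
Not covered: 1, 7, 8 — 3 racks.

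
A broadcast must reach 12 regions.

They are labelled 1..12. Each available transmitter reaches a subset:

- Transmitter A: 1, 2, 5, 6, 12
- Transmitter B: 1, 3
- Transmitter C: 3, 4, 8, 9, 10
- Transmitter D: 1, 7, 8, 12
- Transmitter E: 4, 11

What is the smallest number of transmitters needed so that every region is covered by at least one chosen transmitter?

A and C and D and E together: A ∪ C ∪ D ∪ E = {1, 2, 3, 4, 5, 6, 7, 8, 9, 10, 11, 12} — every region is covered.
No 3 of the 5 transmitters cover everything (all 10 combinations miss at least one region), so 4 is optimal.

4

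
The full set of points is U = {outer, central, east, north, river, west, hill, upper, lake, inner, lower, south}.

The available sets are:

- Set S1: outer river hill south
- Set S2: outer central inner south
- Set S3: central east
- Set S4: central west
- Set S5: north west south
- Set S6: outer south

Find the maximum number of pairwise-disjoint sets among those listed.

2

S3, S6 are pairwise disjoint (S3={central,east}; S6={outer,south}).
Every remaining set overlaps one of these, and no 3 of the listed sets are pairwise disjoint, so 2 is the maximum.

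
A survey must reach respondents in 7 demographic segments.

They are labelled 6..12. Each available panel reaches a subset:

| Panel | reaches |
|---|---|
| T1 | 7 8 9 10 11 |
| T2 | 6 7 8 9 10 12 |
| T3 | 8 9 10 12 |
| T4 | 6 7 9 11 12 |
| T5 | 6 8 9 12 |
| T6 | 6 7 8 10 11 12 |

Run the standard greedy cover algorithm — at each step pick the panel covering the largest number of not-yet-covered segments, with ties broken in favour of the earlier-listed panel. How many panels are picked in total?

2

Greedy: pick T2 (covers 6 new) → pick T1 (covers 1 new). Total picks: 2.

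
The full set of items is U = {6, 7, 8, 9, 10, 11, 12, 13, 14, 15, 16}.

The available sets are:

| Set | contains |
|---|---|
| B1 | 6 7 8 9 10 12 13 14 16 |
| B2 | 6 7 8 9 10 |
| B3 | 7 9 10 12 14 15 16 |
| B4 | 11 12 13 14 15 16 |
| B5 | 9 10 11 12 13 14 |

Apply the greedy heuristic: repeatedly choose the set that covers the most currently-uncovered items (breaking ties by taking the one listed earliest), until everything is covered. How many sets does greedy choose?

Greedy: pick B1 (covers 9 new) → pick B4 (covers 2 new). Total picks: 2.

2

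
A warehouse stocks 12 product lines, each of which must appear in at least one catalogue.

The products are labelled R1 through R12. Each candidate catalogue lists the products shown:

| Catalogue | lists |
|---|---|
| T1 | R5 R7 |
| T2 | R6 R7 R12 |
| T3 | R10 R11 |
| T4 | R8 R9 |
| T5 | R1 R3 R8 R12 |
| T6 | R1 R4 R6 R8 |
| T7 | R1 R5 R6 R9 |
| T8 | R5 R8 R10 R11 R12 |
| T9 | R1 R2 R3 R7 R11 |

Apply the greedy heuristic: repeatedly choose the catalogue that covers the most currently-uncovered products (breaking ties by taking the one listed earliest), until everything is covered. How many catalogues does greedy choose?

4

Greedy: pick T8 (covers 5 new) → pick T9 (covers 4 new) → pick T6 (covers 2 new) → pick T4 (covers 1 new). Total picks: 4.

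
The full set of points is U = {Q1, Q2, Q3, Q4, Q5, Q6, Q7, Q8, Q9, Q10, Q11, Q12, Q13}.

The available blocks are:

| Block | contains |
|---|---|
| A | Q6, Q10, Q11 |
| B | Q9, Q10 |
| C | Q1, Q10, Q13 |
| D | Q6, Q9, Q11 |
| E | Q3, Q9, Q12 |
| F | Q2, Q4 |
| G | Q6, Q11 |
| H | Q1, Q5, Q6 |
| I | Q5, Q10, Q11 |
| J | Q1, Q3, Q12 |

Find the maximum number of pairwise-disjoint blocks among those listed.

C, E, F, G are pairwise disjoint (C={Q1,Q10,Q13}; E={Q3,Q9,Q12}; F={Q2,Q4}; G={Q6,Q11}).
Every remaining block overlaps one of these, and no 5 of the listed blocks are pairwise disjoint, so 4 is the maximum.

4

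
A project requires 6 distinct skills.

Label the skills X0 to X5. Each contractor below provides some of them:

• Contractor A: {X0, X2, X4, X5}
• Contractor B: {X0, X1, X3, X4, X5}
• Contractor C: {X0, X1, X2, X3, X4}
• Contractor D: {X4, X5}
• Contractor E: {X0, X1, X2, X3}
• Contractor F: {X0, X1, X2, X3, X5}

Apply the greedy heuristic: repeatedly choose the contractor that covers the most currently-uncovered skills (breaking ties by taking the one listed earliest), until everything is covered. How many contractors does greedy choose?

Greedy: pick B (covers 5 new) → pick A (covers 1 new). Total picks: 2.

2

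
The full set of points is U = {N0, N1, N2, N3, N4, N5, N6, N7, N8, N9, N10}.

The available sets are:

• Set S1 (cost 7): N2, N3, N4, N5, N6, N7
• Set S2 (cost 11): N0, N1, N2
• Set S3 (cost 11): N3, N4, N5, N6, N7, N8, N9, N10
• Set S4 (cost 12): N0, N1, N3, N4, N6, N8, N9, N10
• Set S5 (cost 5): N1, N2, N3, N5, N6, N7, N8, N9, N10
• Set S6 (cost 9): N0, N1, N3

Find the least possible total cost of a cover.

17

S4, S5 together cover every point (S4 ∪ S5 = {N0, N1, N2, N3, N4, N5, N6, N7, N8, N9, N10}); total cost 12 + 5 = 17.
No covering selection has total cost below 17.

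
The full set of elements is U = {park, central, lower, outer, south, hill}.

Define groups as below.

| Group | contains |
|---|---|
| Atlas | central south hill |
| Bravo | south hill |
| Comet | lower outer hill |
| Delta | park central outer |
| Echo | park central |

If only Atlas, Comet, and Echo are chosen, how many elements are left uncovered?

Union of Atlas, Comet, Echo = {park, central, lower, outer, south, hill} — that's every element, so 0 are uncovered.

0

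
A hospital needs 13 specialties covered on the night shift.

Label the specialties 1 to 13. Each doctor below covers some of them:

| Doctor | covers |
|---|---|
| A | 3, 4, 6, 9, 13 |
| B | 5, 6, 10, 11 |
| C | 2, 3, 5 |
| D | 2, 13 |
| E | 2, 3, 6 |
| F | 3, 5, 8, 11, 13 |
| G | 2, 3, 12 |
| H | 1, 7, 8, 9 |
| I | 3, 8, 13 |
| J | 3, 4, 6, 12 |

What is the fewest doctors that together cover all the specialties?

A and B and G and H together: A ∪ B ∪ G ∪ H = {1, 2, 3, 4, 5, 6, 7, 8, 9, 10, 11, 12, 13} — every specialty is covered.
Only H contains 1, so H is forced; the remaining 9 specialties need at least 3 more doctors (each remaining doctor adds at most 4) — so at least 4 doctors are needed, and 4 is optimal.

4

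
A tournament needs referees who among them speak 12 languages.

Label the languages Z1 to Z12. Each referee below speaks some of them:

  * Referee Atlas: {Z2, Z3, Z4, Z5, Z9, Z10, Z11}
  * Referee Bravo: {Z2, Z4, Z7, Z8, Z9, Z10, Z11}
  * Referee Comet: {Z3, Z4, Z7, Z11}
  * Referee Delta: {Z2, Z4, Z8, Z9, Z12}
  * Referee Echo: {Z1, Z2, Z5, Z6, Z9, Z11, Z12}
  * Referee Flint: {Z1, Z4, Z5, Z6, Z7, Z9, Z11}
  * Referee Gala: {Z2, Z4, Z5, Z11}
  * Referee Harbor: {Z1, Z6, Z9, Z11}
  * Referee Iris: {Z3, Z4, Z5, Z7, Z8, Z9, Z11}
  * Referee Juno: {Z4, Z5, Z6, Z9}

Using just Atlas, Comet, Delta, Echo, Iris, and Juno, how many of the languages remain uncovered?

Union of Atlas, Comet, Delta, Echo, Iris, Juno = {Z1, Z2, Z3, Z4, Z5, Z6, Z7, Z8, Z9, Z10, Z11, Z12} — that's every language, so 0 are uncovered.

0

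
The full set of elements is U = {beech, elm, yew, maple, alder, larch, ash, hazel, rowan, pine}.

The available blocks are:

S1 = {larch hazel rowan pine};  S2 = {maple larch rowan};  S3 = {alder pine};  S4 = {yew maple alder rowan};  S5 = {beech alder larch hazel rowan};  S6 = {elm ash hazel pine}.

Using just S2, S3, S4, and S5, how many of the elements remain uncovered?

Union of S2, S3, S4, S5 = {beech, yew, maple, alder, larch, hazel, rowan, pine}.
Not covered: elm, ash — 2 elements.

2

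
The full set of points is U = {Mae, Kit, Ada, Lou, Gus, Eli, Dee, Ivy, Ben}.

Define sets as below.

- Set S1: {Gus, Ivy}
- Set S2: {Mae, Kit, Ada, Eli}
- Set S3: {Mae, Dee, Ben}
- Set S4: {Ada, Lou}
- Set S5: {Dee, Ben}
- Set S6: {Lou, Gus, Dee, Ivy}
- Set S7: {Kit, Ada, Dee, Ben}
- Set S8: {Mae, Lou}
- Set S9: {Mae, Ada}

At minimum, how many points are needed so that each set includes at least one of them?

4

Take H = {Mae, Ada, Ivy, Ben}. Each listed set contains at least one of these, so H is a hitting set of size 4.
No choice of 3 points meets every set, so 4 is the minimum.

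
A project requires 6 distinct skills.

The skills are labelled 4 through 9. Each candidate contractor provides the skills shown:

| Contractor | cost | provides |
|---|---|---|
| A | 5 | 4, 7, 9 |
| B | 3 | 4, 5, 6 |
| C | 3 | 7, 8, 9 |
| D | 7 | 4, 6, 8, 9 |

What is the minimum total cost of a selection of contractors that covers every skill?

B, C together cover every skill (B ∪ C = {4, 5, 6, 7, 8, 9}); total cost 3 + 3 = 6.
No covering selection has total cost below 6.

6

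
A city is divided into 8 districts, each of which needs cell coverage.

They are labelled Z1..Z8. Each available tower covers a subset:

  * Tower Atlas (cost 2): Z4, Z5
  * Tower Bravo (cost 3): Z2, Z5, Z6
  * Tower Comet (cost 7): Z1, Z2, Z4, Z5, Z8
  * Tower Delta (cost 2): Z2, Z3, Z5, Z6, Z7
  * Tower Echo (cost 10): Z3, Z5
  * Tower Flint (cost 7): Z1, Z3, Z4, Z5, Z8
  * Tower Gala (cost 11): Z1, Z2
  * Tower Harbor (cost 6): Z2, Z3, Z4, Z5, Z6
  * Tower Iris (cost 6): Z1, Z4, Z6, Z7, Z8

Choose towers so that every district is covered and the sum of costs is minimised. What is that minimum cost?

8

Delta, Iris together cover every district (Delta ∪ Iris = {Z1, Z2, Z3, Z4, Z5, Z6, Z7, Z8}); total cost 2 + 6 = 8.
The greedy pick Delta, Atlas, Iris costs 10; no covering selection beats 8.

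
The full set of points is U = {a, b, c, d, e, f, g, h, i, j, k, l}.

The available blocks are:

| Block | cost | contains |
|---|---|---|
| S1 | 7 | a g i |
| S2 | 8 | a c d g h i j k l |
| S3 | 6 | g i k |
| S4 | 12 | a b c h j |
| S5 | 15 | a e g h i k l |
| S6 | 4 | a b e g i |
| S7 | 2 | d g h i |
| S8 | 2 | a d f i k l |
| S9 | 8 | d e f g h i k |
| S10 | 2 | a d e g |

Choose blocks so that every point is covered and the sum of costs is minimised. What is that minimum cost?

S2, S6, S8 together cover every point (S2 ∪ S6 ∪ S8 = {a, b, c, d, e, f, g, h, i, j, k, l}); total cost 8 + 4 + 2 = 14.
The greedy pick S8, S7, S6, S2 costs 16; no covering selection beats 14.

14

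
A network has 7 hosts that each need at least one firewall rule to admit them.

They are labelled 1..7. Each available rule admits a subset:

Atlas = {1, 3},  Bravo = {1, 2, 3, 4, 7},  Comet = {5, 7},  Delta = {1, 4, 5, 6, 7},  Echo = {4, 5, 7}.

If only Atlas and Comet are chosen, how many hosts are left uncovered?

Union of Atlas, Comet = {1, 3, 5, 7}.
Not covered: 2, 4, 6 — 3 hosts.

3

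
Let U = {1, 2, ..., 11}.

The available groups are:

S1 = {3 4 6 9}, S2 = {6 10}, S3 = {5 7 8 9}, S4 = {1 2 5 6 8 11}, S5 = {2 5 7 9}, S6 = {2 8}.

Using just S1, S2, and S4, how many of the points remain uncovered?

Union of S1, S2, S4 = {1, 2, 3, 4, 5, 6, 8, 9, 10, 11}.
Not covered: 7 — 1 point.

1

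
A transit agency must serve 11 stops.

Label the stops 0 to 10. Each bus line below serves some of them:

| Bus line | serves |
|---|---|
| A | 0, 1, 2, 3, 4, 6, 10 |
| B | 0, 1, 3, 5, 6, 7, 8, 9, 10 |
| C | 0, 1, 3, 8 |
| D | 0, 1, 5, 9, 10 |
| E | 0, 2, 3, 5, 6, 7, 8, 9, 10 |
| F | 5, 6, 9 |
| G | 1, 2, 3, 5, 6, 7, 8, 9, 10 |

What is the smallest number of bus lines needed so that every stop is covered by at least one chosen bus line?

Take {A, G}. Their union is {0, 1, 2, 3, 4, 5, 6, 7, 8, 9, 10}, which is all 11 stops.
No single bus line has all 11 stops (the largest, B, has 9), so 2 is optimal.

2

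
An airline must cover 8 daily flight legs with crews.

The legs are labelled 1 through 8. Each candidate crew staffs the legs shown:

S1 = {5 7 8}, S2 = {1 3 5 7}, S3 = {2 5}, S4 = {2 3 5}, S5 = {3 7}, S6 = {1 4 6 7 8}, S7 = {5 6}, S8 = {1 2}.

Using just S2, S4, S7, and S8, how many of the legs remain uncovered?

2

Union of S2, S4, S7, S8 = {1, 2, 3, 5, 6, 7}.
Not covered: 4, 8 — 2 legs.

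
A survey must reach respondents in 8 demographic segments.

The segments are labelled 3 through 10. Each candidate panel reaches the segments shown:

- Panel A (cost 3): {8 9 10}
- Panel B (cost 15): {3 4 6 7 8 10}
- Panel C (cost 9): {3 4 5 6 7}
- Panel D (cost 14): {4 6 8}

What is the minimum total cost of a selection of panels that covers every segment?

A, C together cover every segment (A ∪ C = {3, 4, 5, 6, 7, 8, 9, 10}); total cost 3 + 9 = 12.
No covering selection has total cost below 12.

12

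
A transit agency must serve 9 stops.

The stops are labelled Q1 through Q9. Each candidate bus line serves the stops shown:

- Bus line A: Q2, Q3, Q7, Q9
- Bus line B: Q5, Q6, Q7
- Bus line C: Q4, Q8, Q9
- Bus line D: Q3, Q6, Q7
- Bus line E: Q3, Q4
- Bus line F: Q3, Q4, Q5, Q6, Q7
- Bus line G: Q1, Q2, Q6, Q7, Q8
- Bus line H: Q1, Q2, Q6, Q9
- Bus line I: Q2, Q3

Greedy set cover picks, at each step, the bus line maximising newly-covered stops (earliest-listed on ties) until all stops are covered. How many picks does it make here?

Greedy: pick F (covers 5 new) → pick G (covers 3 new) → pick A (covers 1 new). Total picks: 3.

3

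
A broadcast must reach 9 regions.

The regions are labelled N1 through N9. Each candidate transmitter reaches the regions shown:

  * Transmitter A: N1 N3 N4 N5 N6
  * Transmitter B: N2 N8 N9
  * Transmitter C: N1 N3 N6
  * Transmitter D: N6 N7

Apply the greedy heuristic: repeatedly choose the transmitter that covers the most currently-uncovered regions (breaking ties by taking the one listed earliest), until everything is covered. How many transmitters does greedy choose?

3

Greedy: pick A (covers 5 new) → pick B (covers 3 new) → pick D (covers 1 new). Total picks: 3.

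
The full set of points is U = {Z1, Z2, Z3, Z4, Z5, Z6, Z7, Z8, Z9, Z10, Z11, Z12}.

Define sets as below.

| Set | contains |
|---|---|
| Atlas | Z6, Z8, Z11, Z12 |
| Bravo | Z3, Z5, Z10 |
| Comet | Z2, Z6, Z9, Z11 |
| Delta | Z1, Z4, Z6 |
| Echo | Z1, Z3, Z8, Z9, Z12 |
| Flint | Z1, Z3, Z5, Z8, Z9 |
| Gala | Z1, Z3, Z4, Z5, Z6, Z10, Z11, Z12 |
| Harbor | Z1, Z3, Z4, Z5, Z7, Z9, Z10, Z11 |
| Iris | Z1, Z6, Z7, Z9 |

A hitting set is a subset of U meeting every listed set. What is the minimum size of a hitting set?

Take H = {Z3, Z6}. Each listed set contains at least one of these, so H is a hitting set of size 2.
The sets Atlas, Bravo are pairwise disjoint, so any hitting set needs a separate point for each — at least 2. Hence 2 is optimal.

2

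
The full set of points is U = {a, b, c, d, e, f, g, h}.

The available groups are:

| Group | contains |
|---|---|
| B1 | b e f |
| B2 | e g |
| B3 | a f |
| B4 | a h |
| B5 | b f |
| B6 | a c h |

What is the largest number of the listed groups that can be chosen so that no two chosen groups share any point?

B2, B5, B6 are pairwise disjoint (B2={e,g}; B5={b,f}; B6={a,c,h}).
Every remaining group overlaps one of these, and no 4 of the listed groups are pairwise disjoint, so 3 is the maximum.

3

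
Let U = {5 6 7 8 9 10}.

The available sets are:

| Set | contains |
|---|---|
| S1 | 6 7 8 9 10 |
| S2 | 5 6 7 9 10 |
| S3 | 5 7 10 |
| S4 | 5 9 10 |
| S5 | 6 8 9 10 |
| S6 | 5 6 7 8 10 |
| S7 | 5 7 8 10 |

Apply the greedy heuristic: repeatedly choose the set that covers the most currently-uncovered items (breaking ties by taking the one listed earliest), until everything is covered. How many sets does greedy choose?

Greedy: pick S1 (covers 5 new) → pick S2 (covers 1 new). Total picks: 2.

2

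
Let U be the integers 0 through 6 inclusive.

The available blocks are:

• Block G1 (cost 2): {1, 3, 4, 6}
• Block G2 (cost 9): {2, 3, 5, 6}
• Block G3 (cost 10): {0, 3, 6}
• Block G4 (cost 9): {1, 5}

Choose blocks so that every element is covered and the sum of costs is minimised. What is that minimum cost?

G1, G2, G3 together cover every element (G1 ∪ G2 ∪ G3 = {0, 1, 2, 3, 4, 5, 6}); total cost 2 + 9 + 10 = 21.
No covering selection has total cost below 21.

21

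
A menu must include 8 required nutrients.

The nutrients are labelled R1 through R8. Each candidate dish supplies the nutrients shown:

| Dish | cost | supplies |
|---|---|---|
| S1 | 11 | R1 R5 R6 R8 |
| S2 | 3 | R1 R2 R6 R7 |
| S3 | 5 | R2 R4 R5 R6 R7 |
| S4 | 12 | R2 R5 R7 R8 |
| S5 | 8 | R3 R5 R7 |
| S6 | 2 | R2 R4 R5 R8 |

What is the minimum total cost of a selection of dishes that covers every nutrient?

13

S2, S5, S6 together cover every nutrient (S2 ∪ S5 ∪ S6 = {R1, R2, R3, R4, R5, R6, R7, R8}); total cost 3 + 8 + 2 = 13.
No covering selection has total cost below 13.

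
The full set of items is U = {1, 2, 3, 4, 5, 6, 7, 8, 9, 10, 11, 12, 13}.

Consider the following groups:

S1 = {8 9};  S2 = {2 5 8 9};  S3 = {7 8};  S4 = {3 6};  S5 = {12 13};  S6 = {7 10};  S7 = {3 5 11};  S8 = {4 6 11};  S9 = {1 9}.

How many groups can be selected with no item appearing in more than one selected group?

4

S3, S5, S7, S9 are pairwise disjoint (S3={7,8}; S5={12,13}; S7={3,5,11}; S9={1,9}).
Every remaining group overlaps one of these, and no 5 of the listed groups are pairwise disjoint, so 4 is the maximum.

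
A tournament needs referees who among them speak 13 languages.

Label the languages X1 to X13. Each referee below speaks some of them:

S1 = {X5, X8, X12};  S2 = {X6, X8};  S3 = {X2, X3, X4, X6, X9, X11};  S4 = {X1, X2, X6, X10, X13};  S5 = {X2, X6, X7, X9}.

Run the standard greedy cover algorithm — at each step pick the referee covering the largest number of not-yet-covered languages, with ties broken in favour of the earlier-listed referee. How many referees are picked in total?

Greedy: pick S3 (covers 6 new) → pick S1 (covers 3 new) → pick S4 (covers 3 new) → pick S5 (covers 1 new). Total picks: 4.

4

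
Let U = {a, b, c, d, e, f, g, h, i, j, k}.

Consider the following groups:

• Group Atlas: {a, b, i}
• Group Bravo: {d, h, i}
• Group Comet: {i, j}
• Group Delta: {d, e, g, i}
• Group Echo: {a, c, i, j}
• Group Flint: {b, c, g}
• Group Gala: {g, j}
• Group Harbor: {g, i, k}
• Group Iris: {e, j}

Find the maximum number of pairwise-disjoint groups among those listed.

Bravo, Flint, Iris are pairwise disjoint (Bravo={d,h,i}; Flint={b,c,g}; Iris={e,j}).
Every remaining group overlaps one of these, and no 4 of the listed groups are pairwise disjoint, so 3 is the maximum.

3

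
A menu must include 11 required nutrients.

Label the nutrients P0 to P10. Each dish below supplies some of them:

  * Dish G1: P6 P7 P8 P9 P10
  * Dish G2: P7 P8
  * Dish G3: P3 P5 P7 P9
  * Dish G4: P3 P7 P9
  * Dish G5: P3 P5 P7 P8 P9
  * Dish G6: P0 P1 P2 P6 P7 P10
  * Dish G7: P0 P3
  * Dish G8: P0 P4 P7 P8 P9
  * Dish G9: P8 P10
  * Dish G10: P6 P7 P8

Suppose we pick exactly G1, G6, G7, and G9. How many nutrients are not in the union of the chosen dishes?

Union of G1, G6, G7, G9 = {P0, P1, P2, P3, P6, P7, P8, P9, P10}.
Not covered: P4, P5 — 2 nutrients.

2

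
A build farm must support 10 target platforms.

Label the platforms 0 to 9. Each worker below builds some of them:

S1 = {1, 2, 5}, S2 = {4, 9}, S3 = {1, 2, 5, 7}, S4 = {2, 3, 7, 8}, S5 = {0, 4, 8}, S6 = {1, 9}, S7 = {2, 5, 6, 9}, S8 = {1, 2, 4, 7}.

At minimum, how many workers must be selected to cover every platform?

4

Take {S3, S4, S5, S7}. Their union is {0, 1, 2, 3, 4, 5, 6, 7, 8, 9}, which is all 10 platforms.
No 3 of the 8 workers cover everything (all 56 combinations miss at least one platform), so 4 is optimal.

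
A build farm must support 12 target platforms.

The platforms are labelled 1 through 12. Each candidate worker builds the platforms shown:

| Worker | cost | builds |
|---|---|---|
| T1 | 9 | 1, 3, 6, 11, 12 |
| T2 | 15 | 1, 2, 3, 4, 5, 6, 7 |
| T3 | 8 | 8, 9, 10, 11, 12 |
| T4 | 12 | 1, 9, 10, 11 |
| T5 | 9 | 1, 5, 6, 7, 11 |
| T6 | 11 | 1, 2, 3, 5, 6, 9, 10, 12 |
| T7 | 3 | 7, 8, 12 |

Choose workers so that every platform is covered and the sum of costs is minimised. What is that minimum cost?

23

T2, T3 together cover every platform (T2 ∪ T3 = {1, 2, 3, 4, 5, 6, 7, 8, 9, 10, 11, 12}); total cost 15 + 8 = 23.
The greedy pick T7, T6, T3, T2 costs 37; no covering selection beats 23.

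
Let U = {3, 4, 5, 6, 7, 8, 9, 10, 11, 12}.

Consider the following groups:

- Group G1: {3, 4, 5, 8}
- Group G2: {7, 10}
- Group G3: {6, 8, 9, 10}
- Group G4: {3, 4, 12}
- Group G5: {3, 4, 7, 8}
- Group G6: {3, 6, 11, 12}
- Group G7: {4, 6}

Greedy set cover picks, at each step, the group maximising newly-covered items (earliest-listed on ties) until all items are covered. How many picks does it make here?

4

Greedy: pick G1 (covers 4 new) → pick G3 (covers 3 new) → pick G6 (covers 2 new) → pick G2 (covers 1 new). Total picks: 4.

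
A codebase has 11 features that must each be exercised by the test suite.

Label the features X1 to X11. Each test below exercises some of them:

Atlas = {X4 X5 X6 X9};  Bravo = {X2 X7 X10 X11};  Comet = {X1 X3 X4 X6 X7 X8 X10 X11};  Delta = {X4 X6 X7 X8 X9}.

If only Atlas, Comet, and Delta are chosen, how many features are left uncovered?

1

Union of Atlas, Comet, Delta = {X1, X3, X4, X5, X6, X7, X8, X9, X10, X11}.
Not covered: X2 — 1 feature.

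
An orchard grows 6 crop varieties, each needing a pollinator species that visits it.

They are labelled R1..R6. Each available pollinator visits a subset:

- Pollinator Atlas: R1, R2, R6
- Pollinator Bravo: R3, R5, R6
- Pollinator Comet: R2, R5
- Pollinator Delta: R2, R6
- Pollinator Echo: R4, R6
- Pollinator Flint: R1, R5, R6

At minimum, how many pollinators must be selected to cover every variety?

3

Atlas and Bravo and Echo together: Atlas ∪ Bravo ∪ Echo = {R1, R2, R3, R4, R5, R6} — every variety is covered.
Only Bravo contains R3, so Bravo is forced; the remaining 3 varieties need at least 2 more pollinators (each remaining pollinator adds at most 2) — so at least 3 pollinators are needed, and 3 is optimal.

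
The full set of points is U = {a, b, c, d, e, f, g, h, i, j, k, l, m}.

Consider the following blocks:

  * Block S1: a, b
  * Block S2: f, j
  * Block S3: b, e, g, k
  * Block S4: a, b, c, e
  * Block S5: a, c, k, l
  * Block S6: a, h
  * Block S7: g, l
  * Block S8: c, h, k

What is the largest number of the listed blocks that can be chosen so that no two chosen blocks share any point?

4

S1, S2, S7, S8 are pairwise disjoint (S1={a,b}; S2={f,j}; S7={g,l}; S8={c,h,k}).
Every remaining block overlaps one of these, and no 5 of the listed blocks are pairwise disjoint, so 4 is the maximum.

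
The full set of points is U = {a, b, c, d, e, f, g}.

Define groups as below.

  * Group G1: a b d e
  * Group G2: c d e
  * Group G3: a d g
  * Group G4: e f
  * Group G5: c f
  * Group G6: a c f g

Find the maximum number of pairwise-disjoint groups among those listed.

G1, G5 are pairwise disjoint (G1={a,b,d,e}; G5={c,f}).
Every remaining group overlaps one of these, and no 3 of the listed groups are pairwise disjoint, so 2 is the maximum.

2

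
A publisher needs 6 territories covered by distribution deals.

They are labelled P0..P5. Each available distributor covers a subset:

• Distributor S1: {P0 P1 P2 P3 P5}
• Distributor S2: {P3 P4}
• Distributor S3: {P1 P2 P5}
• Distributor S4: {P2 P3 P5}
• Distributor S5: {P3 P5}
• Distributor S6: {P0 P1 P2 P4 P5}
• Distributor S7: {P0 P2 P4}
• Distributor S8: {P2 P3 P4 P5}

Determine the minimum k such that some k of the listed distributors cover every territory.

Take {S1, S8}. Their union is {P0, P1, P2, P3, P4, P5}, which is all 6 territories.
No single distributor has all 6 territories (the largest, S1, has 5), so 2 is optimal.

2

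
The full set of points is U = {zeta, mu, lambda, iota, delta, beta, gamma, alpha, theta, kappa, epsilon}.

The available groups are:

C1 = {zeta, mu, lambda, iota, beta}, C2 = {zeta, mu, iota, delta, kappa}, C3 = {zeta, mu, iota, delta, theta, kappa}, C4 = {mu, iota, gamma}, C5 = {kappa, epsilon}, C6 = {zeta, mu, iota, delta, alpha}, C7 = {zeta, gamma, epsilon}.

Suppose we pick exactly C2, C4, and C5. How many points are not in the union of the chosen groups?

4

Union of C2, C4, C5 = {zeta, mu, iota, delta, gamma, kappa, epsilon}.
Not covered: lambda, beta, alpha, theta — 4 points.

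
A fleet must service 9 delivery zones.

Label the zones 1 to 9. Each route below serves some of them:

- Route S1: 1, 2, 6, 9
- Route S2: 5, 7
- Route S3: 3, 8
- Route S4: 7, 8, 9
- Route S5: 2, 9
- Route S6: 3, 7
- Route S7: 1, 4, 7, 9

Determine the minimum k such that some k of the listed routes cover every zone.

4

Take {S1, S2, S3, S7}. Their union is {1, 2, 3, 4, 5, 6, 7, 8, 9}, which is all 9 zones.
Only S7 contains 4, so S7 is forced; the remaining 5 zones need at least 3 more routes (each remaining route adds at most 2) — so at least 4 routes are needed, and 4 is optimal.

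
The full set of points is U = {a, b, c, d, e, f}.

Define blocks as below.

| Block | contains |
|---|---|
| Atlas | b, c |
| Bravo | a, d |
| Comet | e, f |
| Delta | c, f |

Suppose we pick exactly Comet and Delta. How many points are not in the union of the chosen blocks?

3

Union of Comet, Delta = {c, e, f}.
Not covered: a, b, d — 3 points.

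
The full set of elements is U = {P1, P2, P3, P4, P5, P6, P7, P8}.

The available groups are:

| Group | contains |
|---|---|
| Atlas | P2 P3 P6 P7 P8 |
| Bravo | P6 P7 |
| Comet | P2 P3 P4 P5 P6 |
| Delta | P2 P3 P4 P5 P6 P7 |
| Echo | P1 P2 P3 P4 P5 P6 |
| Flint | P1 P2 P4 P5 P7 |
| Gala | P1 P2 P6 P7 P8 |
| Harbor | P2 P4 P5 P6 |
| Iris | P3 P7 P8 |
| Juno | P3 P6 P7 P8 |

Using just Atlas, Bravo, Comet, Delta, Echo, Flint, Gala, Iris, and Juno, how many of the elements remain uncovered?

0

Union of Atlas, Bravo, Comet, Delta, Echo, Flint, Gala, Iris, Juno = {P1, P2, P3, P4, P5, P6, P7, P8} — that's every element, so 0 are uncovered.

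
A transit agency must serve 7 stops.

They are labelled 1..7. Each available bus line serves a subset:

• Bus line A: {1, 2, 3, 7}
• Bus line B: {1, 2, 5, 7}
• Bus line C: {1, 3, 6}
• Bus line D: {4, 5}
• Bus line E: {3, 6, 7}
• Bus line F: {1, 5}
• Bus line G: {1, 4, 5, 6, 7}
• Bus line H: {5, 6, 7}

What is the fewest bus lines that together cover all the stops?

A and G together: A ∪ G = {1, 2, 3, 4, 5, 6, 7} — every stop is covered.
No single bus line has all 7 stops (the largest, G, has 5), so 2 is optimal.

2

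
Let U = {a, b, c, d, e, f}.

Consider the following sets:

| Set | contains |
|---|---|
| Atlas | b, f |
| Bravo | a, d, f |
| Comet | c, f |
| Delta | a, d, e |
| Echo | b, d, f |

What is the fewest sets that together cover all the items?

Comet and Delta and Echo together: Comet ∪ Delta ∪ Echo = {a, b, c, d, e, f} — every item is covered.
Only Comet contains c, so Comet is forced; the remaining 4 items need at least 2 more sets (each remaining set adds at most 3) — so at least 3 sets are needed, and 3 is optimal.

3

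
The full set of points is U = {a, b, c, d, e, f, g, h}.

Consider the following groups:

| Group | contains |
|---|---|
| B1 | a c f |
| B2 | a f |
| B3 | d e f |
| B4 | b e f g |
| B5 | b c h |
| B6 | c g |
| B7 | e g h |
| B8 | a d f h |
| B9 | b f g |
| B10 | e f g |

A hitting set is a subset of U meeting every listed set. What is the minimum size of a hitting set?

3

T = {c, f, h} meets every group (each contains at least one member of T), and |T| = 3.
No choice of 2 points meets every group, so 3 is the minimum.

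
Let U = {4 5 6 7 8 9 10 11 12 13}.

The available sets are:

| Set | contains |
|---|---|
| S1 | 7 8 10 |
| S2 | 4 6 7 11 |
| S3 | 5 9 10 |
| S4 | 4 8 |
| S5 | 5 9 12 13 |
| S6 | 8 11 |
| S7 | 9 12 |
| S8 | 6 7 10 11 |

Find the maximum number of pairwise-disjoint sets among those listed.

3

S4, S5, S8 are pairwise disjoint (S4={4,8}; S5={5,9,12,13}; S8={6,7,10,11}).
Every remaining set overlaps one of these, and no 4 of the listed sets are pairwise disjoint, so 3 is the maximum.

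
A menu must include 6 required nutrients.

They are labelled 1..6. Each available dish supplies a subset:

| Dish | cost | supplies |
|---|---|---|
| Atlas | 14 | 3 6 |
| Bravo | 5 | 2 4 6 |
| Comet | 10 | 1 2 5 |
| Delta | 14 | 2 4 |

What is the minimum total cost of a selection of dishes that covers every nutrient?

Atlas, Bravo, Comet together cover every nutrient (Atlas ∪ Bravo ∪ Comet = {1, 2, 3, 4, 5, 6}); total cost 14 + 5 + 10 = 29.
No covering selection has total cost below 29.

29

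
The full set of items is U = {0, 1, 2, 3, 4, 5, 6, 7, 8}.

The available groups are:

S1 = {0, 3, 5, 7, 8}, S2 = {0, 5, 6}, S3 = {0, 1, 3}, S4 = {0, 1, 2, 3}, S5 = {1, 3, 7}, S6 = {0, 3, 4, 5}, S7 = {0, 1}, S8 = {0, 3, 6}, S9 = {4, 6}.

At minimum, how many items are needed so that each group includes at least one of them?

3

The 3 items {0, 3, 6} hit every group.
No choice of 2 items meets every group, so 3 is the minimum.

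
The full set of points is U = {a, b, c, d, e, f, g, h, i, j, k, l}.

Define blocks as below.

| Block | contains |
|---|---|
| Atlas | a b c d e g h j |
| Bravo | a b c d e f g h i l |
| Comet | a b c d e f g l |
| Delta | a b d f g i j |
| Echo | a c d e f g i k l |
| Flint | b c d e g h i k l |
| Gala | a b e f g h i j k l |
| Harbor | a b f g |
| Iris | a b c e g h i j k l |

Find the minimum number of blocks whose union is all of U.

2

Echo and Iris together: Echo ∪ Iris = {a, b, c, d, e, f, g, h, i, j, k, l} — every point is covered.
No single block has all 12 points (the largest, Bravo, has 10), so 2 is optimal.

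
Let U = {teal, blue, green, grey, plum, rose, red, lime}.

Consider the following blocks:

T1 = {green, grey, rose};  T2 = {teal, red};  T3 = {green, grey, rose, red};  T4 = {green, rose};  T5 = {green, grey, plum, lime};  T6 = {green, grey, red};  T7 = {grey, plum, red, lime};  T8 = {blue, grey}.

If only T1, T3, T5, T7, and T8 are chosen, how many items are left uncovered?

1

Union of T1, T3, T5, T7, T8 = {blue, green, grey, plum, rose, red, lime}.
Not covered: teal — 1 item.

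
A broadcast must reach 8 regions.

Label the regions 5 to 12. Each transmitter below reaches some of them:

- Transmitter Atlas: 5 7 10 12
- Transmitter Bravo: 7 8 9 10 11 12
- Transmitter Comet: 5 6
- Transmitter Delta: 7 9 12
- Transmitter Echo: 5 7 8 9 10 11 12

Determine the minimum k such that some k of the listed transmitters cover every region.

Take {Comet, Echo}. Their union is {5, 6, 7, 8, 9, 10, 11, 12}, which is all 8 regions.
No single transmitter has all 8 regions (the largest, Echo, has 7), so 2 is optimal.

2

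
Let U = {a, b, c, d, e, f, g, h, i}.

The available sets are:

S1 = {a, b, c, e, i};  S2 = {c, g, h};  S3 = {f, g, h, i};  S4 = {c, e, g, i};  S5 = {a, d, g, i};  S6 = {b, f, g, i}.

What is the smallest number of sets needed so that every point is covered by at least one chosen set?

Take {S1, S3, S5}. Their union is {a, b, c, d, e, f, g, h, i}, which is all 9 points.
Only S5 contains d, so S5 is forced; the remaining 5 points need at least 2 more sets (each remaining set adds at most 3) — so at least 3 sets are needed, and 3 is optimal.

3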